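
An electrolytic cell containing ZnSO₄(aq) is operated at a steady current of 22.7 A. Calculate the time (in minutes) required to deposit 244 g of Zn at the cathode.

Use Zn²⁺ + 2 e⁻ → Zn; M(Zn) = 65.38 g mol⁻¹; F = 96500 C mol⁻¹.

n(Zn) = m/M = 244 / 65.38 = 3.732 mol.
Each Zn atom requires 2 electrons, so n(e⁻) = 2 × 3.732 = 7.464 mol.
Q = n(e⁻)·F = 7.464 × 96500 = 720300 C.
t = Q/I = 720300 / 22.70 A = 31730 s = 529 min.

529 min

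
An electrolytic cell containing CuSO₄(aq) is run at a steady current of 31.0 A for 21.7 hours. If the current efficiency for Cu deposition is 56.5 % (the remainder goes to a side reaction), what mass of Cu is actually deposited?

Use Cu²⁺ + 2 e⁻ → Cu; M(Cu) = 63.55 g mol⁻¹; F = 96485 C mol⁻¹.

451 g

Q = I·t = 31.00 × 78120 = 2422000 C.
n(e⁻) = 2422000/96485 = 25.10 mol; theoretically n(Cu) = 25.10/2 = 12.55 mol, m_theo = 797.5 g.
At 56.5 % efficiency, m_actual = 0.565 × 797.5 = 451 g.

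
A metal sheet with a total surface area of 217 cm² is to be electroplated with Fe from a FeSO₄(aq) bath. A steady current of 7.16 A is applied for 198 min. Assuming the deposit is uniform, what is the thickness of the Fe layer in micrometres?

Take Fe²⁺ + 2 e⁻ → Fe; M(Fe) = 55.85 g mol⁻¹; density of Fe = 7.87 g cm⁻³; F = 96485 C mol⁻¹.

Q = I·t = 7.160 × 11880 = 85060 C; n(e⁻) = 0.8816 mol.
n(Fe) = n(e⁻)/2 = 0.4408 mol, so m = 0.4408 × 55.85 = 24.62 g.
Volume = m/ρ = 24.62 / 7.87 = 3.128 cm³.
Thickness = V/A = 3.128 / 217 = 0.0144 cm = 144 μm.

144 μm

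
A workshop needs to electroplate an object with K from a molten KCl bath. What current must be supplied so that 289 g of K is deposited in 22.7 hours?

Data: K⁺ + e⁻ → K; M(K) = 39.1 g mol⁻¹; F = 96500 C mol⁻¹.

n(K) = 289 / 39.1 = 7.391 mol.
n(e⁻) = 1 × 7.391 = 7.391 mol.
Q = n(e⁻)·F = 7.391 × 96500 = 713300 C.
I = Q/t = 713300 / 81720 s = 8.73 A.

8.73 A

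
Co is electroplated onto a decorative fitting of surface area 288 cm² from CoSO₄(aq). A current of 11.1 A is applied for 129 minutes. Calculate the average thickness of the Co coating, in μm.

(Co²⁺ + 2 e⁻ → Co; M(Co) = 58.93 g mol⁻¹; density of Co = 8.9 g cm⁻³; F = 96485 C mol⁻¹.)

102 μm

Q = I·t = 11.10 × 7740.0 = 85910 C; n(e⁻) = 0.8904 mol.
n(Co) = n(e⁻)/2 = 0.4452 mol, so m = 0.4452 × 58.93 = 26.24 g.
Volume = m/ρ = 26.24 / 8.9 = 2.948 cm³.
Thickness = V/A = 2.948 / 288 = 0.0102 cm = 102 μm.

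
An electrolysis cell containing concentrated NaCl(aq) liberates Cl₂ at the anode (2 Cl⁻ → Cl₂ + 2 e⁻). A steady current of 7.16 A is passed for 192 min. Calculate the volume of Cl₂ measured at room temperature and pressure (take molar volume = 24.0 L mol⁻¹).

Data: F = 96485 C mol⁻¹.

Q = I·t = 7.160 A × 11520 s = 82480 C.
n(e⁻) = Q/F = 82480 / 96485 = 0.8549 mol.
2 electrons are transferred per Cl₂ molecule, so n(Cl₂) = 0.8549 / 2 = 0.4274 mol.
V = n × V_m = 0.4274 × 24.0 = 10.3 L.

10.3 L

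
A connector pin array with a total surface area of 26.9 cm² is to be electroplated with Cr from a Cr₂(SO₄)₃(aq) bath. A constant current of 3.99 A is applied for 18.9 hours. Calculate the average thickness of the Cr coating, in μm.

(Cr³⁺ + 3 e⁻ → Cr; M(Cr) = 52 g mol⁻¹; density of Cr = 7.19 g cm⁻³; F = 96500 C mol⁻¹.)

Q = I·t = 3.990 × 68040 = 271500 C; n(e⁻) = 2.813 mol.
n(Cr) = n(e⁻)/3 = 0.9378 mol, so m = 0.9378 × 52 = 48.76 g.
Volume = m/ρ = 48.76 / 7.19 = 6.782 cm³.
Thickness = V/A = 6.782 / 26.9 = 0.252 cm = 2520 μm.

2520 μm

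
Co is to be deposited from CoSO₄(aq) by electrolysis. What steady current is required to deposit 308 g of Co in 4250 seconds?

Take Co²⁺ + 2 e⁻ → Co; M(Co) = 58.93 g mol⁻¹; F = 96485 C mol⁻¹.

237 A

n(Co) = 308 / 58.93 = 5.227 mol.
n(e⁻) = 2 × 5.227 = 10.45 mol.
Q = n(e⁻)·F = 10.45 × 96485 = 1009000 C.
I = Q/t = 1009000 / 4250.0 s = 237 A.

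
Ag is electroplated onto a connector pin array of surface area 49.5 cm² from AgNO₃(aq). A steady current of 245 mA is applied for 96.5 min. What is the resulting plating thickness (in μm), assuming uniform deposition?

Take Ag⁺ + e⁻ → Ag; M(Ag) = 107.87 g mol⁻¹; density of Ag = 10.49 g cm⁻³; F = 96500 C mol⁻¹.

Q = I·t = 0.2450 × 5790.0 = 1419 C; n(e⁻) = 0.01470 mol.
n(Ag) = n(e⁻)/1 = 0.01470 mol, so m = 0.01470 × 107.87 = 1.586 g.
Volume = m/ρ = 1.586 / 10.49 = 0.1512 cm³.
Thickness = V/A = 0.1512 / 49.5 = 0.00305 cm = 30.5 μm.

30.5 μm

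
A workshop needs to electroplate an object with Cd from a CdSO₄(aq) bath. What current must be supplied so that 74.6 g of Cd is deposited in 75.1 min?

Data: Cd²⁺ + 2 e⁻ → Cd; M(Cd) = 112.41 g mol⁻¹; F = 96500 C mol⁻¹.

n(Cd) = 74.6 / 112.41 = 0.6636 mol.
n(e⁻) = 2 × 0.6636 = 1.327 mol.
Q = n(e⁻)·F = 1.327 × 96500 = 128100 C.
I = Q/t = 128100 / 4506.0 s = 28.4 A.

28.4 A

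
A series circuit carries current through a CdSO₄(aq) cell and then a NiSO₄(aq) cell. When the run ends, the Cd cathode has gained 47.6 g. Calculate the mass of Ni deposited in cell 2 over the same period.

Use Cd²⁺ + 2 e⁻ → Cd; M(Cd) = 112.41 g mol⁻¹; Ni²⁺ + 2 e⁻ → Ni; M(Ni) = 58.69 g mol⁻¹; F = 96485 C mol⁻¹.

24.9 g

n(Cd) = 47.6 / 112.41 = 0.4234 mol.
Since Cd²⁺ + 2 e⁻ → Cd, n(e⁻) passed = 2 × 0.4234 = 0.8469 mol.
Cells in series carry the same charge, so the same 0.8469 mol of electrons passes through cell 2.
Ni²⁺ + 2 e⁻ → Ni, so n(Ni) = 0.8469 / 2 = 0.4234 mol.
m(Ni) = 0.4234 × 58.69 = 24.9 g.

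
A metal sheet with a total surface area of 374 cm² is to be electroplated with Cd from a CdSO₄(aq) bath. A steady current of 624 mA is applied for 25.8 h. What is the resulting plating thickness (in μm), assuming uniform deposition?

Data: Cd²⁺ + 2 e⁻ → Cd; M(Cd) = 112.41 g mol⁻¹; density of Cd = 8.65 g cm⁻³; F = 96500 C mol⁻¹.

104 μm

Q = I·t = 0.6240 × 92880 = 57960 C; n(e⁻) = 0.6006 mol.
n(Cd) = n(e⁻)/2 = 0.3003 mol, so m = 0.3003 × 112.41 = 33.76 g.
Volume = m/ρ = 33.76 / 8.65 = 3.902 cm³.
Thickness = V/A = 3.902 / 374 = 0.0104 cm = 104 μm.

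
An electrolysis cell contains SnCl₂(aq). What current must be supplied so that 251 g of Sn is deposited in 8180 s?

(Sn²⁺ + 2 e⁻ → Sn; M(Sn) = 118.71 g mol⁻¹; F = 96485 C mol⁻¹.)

n(Sn) = 251 / 118.71 = 2.114 mol.
n(e⁻) = 2 × 2.114 = 4.229 mol.
Q = n(e⁻)·F = 4.229 × 96485 = 408000 C.
I = Q/t = 408000 / 8180.0 s = 49.9 A.

49.9 A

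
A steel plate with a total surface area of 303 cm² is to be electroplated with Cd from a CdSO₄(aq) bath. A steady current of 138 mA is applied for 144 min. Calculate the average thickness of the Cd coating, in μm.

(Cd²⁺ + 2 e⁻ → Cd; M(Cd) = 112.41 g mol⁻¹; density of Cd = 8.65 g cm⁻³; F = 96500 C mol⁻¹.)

2.65 μm

Q = I·t = 0.1380 × 8640.0 = 1192 C; n(e⁻) = 0.01236 mol.
n(Cd) = n(e⁻)/2 = 0.006178 mol, so m = 0.006178 × 112.41 = 0.6944 g.
Volume = m/ρ = 0.6944 / 8.65 = 0.08028 cm³.
Thickness = V/A = 0.08028 / 303 = 2.65 × 10⁻⁴ cm = 2.65 μm.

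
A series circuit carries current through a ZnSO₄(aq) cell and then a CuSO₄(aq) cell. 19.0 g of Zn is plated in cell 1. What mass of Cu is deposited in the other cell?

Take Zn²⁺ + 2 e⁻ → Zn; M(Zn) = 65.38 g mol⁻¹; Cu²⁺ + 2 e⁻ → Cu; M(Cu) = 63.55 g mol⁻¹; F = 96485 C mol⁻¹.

n(Zn) = 19.0 / 65.38 = 0.2906 mol.
Since Zn²⁺ + 2 e⁻ → Zn, n(e⁻) passed = 2 × 0.2906 = 0.5812 mol.
Cells in series carry the same charge, so the same 0.5812 mol of electrons passes through cell 2.
Cu²⁺ + 2 e⁻ → Cu, so n(Cu) = 0.5812 / 2 = 0.2906 mol.
m(Cu) = 0.2906 × 63.55 = 18.5 g.

18.5 g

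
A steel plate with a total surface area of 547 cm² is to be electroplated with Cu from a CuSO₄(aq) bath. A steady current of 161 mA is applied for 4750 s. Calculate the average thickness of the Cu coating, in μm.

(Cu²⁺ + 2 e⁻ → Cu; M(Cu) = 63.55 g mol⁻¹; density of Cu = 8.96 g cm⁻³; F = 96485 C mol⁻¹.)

Q = I·t = 0.1610 × 4750.0 = 764.8 C; n(e⁻) = 0.007926 mol.
n(Cu) = n(e⁻)/2 = 0.003963 mol, so m = 0.003963 × 63.55 = 0.2519 g.
Volume = m/ρ = 0.2519 / 8.96 = 0.02811 cm³.
Thickness = V/A = 0.02811 / 547 = 5.14 × 10⁻⁵ cm = 0.514 μm.

0.514 μm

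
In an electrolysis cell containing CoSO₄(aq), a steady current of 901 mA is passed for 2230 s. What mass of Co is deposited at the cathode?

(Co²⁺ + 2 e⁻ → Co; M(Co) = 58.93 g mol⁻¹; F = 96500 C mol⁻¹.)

Q = I·t = 0.9010 A × 2230.0 s = 2009 C.
n(e⁻) = Q/F = 2009 / 96500 = 0.02082 mol.
Co²⁺ + 2 e⁻ → Co, so n(Co) = n(e⁻)/2 = 0.01041 mol.
m = n·M = 0.01041 × 58.93 = 0.613 g.

0.613 g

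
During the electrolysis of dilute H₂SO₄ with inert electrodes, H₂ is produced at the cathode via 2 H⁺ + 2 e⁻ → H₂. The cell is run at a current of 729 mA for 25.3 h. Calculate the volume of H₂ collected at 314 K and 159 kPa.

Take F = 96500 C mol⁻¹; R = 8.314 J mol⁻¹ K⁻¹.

Q = I·t = 0.7290 A × 91080 s = 66400 C.
n(e⁻) = Q/F = 66400 / 96500 = 0.6881 mol.
2 electrons are transferred per H₂ molecule, so n(H₂) = 0.6881 / 2 = 0.3440 mol.
V = nRT/P = (0.3440 × 8.314 × 314) / (159 × 10³ Pa) = 0.00565 m³ = 5.65 L.

5.65 L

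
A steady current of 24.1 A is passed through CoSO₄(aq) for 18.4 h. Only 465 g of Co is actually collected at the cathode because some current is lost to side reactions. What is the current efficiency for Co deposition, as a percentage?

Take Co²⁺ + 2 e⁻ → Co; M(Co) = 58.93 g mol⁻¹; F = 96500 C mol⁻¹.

Q = I·t = 24.10 × 66240 = 1596000 C; n(e⁻) = 1596000/96500 = 16.54 mol.
Theoretical n(Co) = n(e⁻)/2 = 8.271 mol, i.e. m_theo = 8.271 × 58.93 = 487.4 g.
Efficiency = m_actual / m_theo = 465 / 487.4 = 95.4 %.

95.4 %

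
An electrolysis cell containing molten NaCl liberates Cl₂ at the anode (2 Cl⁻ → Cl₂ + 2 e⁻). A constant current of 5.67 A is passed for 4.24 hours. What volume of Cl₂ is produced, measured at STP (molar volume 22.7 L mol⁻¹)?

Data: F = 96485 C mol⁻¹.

Q = I·t = 5.670 A × 15264 s = 86550 C.
n(e⁻) = Q/F = 86550 / 96485 = 0.8970 mol.
2 electrons are transferred per Cl₂ molecule, so n(Cl₂) = 0.8970 / 2 = 0.4485 mol.
V = n × V_m = 0.4485 × 22.7 = 10.2 L.

10.2 L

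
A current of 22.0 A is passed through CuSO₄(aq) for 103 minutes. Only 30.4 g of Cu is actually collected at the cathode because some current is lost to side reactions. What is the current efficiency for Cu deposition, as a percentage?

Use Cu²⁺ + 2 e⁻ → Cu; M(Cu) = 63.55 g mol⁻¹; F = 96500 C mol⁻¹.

Q = I·t = 22.00 × 6180.0 = 136000 C; n(e⁻) = 136000/96500 = 1.409 mol.
Theoretical n(Cu) = n(e⁻)/2 = 0.7045 mol, i.e. m_theo = 0.7045 × 63.55 = 44.77 g.
Efficiency = m_actual / m_theo = 30.4 / 44.77 = 67.9 %.

67.9 %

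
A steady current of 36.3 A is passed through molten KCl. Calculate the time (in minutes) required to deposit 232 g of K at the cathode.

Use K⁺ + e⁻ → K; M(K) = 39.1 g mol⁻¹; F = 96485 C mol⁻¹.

263 min

n(K) = m/M = 232 / 39.1 = 5.934 mol.
Each K atom requires 1 electron, so n(e⁻) = 1 × 5.934 = 5.934 mol.
Q = n(e⁻)·F = 5.934 × 96485 = 572500 C.
t = Q/I = 572500 / 36.30 A = 15770 s = 263 min.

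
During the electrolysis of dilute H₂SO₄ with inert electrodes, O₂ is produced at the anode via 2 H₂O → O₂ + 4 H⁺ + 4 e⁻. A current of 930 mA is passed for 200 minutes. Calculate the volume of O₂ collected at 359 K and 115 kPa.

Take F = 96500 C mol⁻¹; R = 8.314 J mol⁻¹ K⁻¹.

Q = I·t = 0.9300 A × 12000 s = 11160 C.
n(e⁻) = Q/F = 11160 / 96500 = 0.1156 mol.
4 electrons are transferred per O₂ molecule, so n(O₂) = 0.1156 / 4 = 0.02891 mol.
V = nRT/P = (0.02891 × 8.314 × 359) / (115 × 10³ Pa) = 7.50 × 10⁻⁴ m³ = 0.750 L.

0.750 L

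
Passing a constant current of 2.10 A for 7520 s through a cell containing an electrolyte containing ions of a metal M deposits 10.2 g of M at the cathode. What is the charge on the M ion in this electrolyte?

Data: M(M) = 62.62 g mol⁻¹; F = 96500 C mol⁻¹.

+1

Q = I·t = 2.100 A × 7520.0 s = 15790 C, so n(e⁻) = 15790/96500 = 0.1636 mol.
n(M) deposited = 10.2 / 62.62 = 0.1629 mol.
Electrons per atom = n(e⁻)/n(M) = 0.1636 / 0.1629 = 1.00 ≈ 1, so the ion is M⁺.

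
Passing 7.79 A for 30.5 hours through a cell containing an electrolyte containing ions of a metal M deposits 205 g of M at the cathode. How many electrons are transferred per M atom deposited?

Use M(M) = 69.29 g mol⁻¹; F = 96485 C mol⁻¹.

3

Q = I·t = 7.790 A × 109800 s = 855300 C, so n(e⁻) = 855300/96485 = 8.865 mol.
n(M) deposited = 205 / 69.29 = 2.959 mol.
Electrons per atom = n(e⁻)/n(M) = 8.865 / 2.959 = 3.00 ≈ 3, so the ion is M³⁺.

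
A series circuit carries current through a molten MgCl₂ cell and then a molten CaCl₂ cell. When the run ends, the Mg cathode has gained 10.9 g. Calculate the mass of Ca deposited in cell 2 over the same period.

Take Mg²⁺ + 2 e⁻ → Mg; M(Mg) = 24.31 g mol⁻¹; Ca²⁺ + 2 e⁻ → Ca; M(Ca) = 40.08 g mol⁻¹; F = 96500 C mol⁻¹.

18.0 g

n(Mg) = 10.9 / 24.31 = 0.4484 mol.
Since Mg²⁺ + 2 e⁻ → Mg, n(e⁻) passed = 2 × 0.4484 = 0.8968 mol.
Cells in series carry the same charge, so the same 0.8968 mol of electrons passes through cell 2.
Ca²⁺ + 2 e⁻ → Ca, so n(Ca) = 0.8968 / 2 = 0.4484 mol.
m(Ca) = 0.4484 × 40.08 = 18.0 g.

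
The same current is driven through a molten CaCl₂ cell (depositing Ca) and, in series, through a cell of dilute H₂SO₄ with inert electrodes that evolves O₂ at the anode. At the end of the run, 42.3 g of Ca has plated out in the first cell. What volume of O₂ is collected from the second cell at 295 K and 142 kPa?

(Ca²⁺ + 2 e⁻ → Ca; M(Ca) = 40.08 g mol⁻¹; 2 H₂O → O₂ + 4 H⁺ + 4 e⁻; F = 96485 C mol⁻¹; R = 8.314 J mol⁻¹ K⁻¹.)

9.11 L

n(Ca) = 42.3 / 40.08 = 1.055 mol, so n(e⁻) = 2 × 1.055 = 2.111 mol.
The cells are in series, so the same 2.111 mol of electrons passes through the second cell.
2 H₂O → O₂ + 4 H⁺ + 4 e⁻ — 4 mol e⁻ per mol O₂, so n(O₂) = 2.111/4 = 0.5277 mol.
V = nRT/P = (0.5277 × 8.314 × 295) / (142 × 10³) = 0.00911 m³ = 9.11 L.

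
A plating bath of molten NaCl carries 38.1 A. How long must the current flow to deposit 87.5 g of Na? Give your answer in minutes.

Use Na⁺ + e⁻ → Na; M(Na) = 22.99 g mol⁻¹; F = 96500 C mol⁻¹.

n(Na) = m/M = 87.5 / 22.99 = 3.806 mol.
Each Na atom requires 1 electron, so n(e⁻) = 1 × 3.806 = 3.806 mol.
Q = n(e⁻)·F = 3.806 × 96500 = 367300 C.
t = Q/I = 367300 / 38.10 A = 9640 s = 161 min.

161 min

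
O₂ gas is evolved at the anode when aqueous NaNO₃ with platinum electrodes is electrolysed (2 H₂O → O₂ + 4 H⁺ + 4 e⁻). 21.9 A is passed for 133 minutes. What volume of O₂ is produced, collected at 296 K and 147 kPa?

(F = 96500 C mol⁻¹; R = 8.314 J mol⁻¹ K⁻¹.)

Q = I·t = 21.90 A × 7980.0 s = 174800 C.
n(e⁻) = Q/F = 174800 / 96500 = 1.811 mol.
4 electrons are transferred per O₂ molecule, so n(O₂) = 1.811 / 4 = 0.4528 mol.
V = nRT/P = (0.4528 × 8.314 × 296) / (147 × 10³ Pa) = 0.00758 m³ = 7.58 L.

7.58 L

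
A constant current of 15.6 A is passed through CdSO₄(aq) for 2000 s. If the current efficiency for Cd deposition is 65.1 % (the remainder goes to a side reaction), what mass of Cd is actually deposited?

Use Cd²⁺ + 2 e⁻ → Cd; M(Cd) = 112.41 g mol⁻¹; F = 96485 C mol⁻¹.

Q = I·t = 15.60 × 2000.0 = 31200 C.
n(e⁻) = 31200/96485 = 0.3234 mol; theoretically n(Cd) = 0.3234/2 = 0.1617 mol, m_theo = 18.17 g.
At 65.1 % efficiency, m_actual = 0.651 × 18.17 = 11.8 g.

11.8 g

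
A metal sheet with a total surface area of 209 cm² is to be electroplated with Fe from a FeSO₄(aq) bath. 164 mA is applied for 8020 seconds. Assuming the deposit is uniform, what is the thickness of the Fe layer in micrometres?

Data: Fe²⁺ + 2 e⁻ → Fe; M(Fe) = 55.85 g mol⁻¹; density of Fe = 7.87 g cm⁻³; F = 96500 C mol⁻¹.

2.31 μm

Q = I·t = 0.1640 × 8020.0 = 1315 C; n(e⁻) = 0.01363 mol.
n(Fe) = n(e⁻)/2 = 0.006815 mol, so m = 0.006815 × 55.85 = 0.3806 g.
Volume = m/ρ = 0.3806 / 7.87 = 0.04836 cm³.
Thickness = V/A = 0.04836 / 209 = 2.31 × 10⁻⁴ cm = 2.31 μm.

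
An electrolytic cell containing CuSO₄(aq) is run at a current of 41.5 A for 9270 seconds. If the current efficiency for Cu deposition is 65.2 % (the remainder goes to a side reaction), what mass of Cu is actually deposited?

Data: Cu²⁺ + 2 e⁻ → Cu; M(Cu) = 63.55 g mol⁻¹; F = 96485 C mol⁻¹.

Q = I·t = 41.50 × 9270.0 = 384700 C.
n(e⁻) = 384700/96485 = 3.987 mol; theoretically n(Cu) = 3.987/2 = 1.994 mol, m_theo = 126.7 g.
At 65.2 % efficiency, m_actual = 0.652 × 126.7 = 82.6 g.

82.6 g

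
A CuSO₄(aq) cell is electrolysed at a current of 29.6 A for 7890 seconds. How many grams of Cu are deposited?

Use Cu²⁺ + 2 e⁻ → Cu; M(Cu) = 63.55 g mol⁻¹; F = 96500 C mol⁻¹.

Q = I·t = 29.60 A × 7890.0 s = 233500 C.
n(e⁻) = Q/F = 233500 / 96500 = 2.420 mol.
Cu²⁺ + 2 e⁻ → Cu, so n(Cu) = n(e⁻)/2 = 1.210 mol.
m = n·M = 1.210 × 63.55 = 76.9 g.

76.9 g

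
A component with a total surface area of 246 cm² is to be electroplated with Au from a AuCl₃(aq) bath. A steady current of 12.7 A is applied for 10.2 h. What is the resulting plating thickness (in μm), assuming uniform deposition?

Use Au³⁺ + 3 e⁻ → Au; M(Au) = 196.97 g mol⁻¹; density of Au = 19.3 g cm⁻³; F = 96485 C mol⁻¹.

668 μm

Q = I·t = 12.70 × 36720 = 466300 C; n(e⁻) = 4.833 mol.
n(Au) = n(e⁻)/3 = 1.611 mol, so m = 1.611 × 196.97 = 317.3 g.
Volume = m/ρ = 317.3 / 19.3 = 16.44 cm³.
Thickness = V/A = 16.44 / 246 = 0.0668 cm = 668 μm.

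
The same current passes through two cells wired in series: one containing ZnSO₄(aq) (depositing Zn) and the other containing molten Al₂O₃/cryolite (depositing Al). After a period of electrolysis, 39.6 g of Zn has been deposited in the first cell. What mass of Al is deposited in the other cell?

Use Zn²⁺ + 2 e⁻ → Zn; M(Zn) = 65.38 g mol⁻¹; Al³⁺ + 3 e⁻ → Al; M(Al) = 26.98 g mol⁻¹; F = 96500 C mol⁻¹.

10.9 g

n(Zn) = 39.6 / 65.38 = 0.6057 mol.
Since Zn²⁺ + 2 e⁻ → Zn, n(e⁻) passed = 2 × 0.6057 = 1.211 mol.
Cells in series carry the same charge, so the same 1.211 mol of electrons passes through cell 2.
Al³⁺ + 3 e⁻ → Al, so n(Al) = 1.211 / 3 = 0.4038 mol.
m(Al) = 0.4038 × 26.98 = 10.9 g.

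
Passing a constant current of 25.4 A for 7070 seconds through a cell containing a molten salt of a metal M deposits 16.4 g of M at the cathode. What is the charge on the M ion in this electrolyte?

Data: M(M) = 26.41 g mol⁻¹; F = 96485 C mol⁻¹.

Q = I·t = 25.40 A × 7070.0 s = 179600 C, so n(e⁻) = 179600/96485 = 1.861 mol.
n(M) deposited = 16.4 / 26.41 = 0.6210 mol.
Electrons per atom = n(e⁻)/n(M) = 1.861 / 0.6210 = 3.00 ≈ 3, so the ion is M³⁺.

+3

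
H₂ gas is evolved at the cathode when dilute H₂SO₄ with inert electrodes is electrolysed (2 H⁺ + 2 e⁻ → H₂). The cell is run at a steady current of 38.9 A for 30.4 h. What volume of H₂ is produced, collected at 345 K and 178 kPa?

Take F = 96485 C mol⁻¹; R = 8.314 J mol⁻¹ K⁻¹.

356 L

Q = I·t = 38.90 A × 109440 s = 4257000 C.
n(e⁻) = Q/F = 4257000 / 96485 = 44.12 mol.
2 electrons are transferred per H₂ molecule, so n(H₂) = 44.12 / 2 = 22.06 mol.
V = nRT/P = (22.06 × 8.314 × 345) / (178 × 10³ Pa) = 0.356 m³ = 356 L.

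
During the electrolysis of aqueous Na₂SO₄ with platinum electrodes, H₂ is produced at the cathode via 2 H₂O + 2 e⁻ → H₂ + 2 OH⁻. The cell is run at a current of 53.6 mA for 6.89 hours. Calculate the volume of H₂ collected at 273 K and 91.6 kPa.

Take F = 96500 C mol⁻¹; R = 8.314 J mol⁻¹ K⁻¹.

0.171 L

Q = I·t = 0.05360 A × 24804 s = 1329 C.
n(e⁻) = Q/F = 1329 / 96500 = 0.01378 mol.
2 electrons are transferred per H₂ molecule, so n(H₂) = 0.01378 / 2 = 0.006889 mol.
V = nRT/P = (0.006889 × 8.314 × 273) / (91.6 × 10³ Pa) = 1.71 × 10⁻⁴ m³ = 0.171 L.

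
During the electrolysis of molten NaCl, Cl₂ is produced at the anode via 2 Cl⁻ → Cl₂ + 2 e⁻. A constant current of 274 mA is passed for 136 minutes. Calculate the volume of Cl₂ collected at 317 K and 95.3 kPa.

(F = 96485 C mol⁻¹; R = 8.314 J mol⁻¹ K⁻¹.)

0.320 L

Q = I·t = 0.2740 A × 8160.0 s = 2236 C.
n(e⁻) = Q/F = 2236 / 96485 = 0.02317 mol.
2 electrons are transferred per Cl₂ molecule, so n(Cl₂) = 0.02317 / 2 = 0.01159 mol.
V = nRT/P = (0.01159 × 8.314 × 317) / (95.3 × 10³ Pa) = 3.20 × 10⁻⁴ m³ = 0.320 L.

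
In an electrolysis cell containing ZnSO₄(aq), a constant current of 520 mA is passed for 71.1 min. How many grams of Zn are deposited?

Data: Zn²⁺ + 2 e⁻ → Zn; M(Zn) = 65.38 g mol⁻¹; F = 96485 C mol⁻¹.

0.752 g

Q = I·t = 0.5200 A × 4266.0 s = 2218 C.
n(e⁻) = Q/F = 2218 / 96485 = 0.02299 mol.
Zn²⁺ + 2 e⁻ → Zn, so n(Zn) = n(e⁻)/2 = 0.01150 mol.
m = n·M = 0.01150 × 65.38 = 0.752 g.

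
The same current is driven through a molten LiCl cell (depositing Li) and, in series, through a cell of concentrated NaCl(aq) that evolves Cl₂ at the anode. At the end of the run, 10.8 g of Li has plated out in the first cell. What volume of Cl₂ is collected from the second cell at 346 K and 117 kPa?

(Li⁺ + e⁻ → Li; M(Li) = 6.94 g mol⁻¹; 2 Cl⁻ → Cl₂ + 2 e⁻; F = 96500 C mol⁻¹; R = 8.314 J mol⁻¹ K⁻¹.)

n(Li) = 10.8 / 6.94 = 1.556 mol, so n(e⁻) = 1 × 1.556 = 1.556 mol.
The cells are in series, so the same 1.556 mol of electrons passes through the second cell.
2 Cl⁻ → Cl₂ + 2 e⁻ — 2 mol e⁻ per mol Cl₂, so n(Cl₂) = 1.556/2 = 0.7781 mol.
V = nRT/P = (0.7781 × 8.314 × 346) / (117 × 10³) = 0.0191 m³ = 19.1 L.

19.1 L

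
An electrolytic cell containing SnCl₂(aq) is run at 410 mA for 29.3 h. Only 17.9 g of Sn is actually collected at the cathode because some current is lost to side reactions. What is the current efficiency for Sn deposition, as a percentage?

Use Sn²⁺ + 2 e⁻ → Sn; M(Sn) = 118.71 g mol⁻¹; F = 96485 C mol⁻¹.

67.3 %

Q = I·t = 0.4100 × 105480 = 43250 C; n(e⁻) = 43250/96485 = 0.4482 mol.
Theoretical n(Sn) = n(e⁻)/2 = 0.2241 mol, i.e. m_theo = 0.2241 × 118.71 = 26.60 g.
Efficiency = m_actual / m_theo = 17.9 / 26.60 = 67.3 %.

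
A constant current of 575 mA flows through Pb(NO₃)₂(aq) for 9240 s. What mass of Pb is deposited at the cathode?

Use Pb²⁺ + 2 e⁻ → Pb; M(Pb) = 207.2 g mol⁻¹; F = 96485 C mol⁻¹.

5.70 g

Q = I·t = 0.5750 A × 9240.0 s = 5313 C.
n(e⁻) = Q/F = 5313 / 96485 = 0.05507 mol.
Pb²⁺ + 2 e⁻ → Pb, so n(Pb) = n(e⁻)/2 = 0.02753 mol.
m = n·M = 0.02753 × 207.2 = 5.70 g.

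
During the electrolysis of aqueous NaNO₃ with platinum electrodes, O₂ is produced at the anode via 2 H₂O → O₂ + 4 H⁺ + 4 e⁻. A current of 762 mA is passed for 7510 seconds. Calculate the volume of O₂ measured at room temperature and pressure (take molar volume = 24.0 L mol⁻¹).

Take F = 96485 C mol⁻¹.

0.356 L

Q = I·t = 0.7620 A × 7510.0 s = 5723 C.
n(e⁻) = Q/F = 5723 / 96485 = 0.05931 mol.
4 electrons are transferred per O₂ molecule, so n(O₂) = 0.05931 / 4 = 0.01483 mol.
V = n × V_m = 0.01483 × 24.0 = 0.356 L.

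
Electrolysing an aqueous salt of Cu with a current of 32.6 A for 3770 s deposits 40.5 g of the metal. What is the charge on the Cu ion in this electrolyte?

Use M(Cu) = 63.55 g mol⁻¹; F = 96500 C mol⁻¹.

+2

Q = I·t = 32.60 A × 3770.0 s = 122900 C, so n(e⁻) = 122900/96500 = 1.274 mol.
n(Cu) deposited = 40.5 / 63.55 = 0.6373 mol.
Electrons per atom = n(e⁻)/n(Cu) = 1.274 / 0.6373 = 2.00 ≈ 2, so the ion is Cu²⁺.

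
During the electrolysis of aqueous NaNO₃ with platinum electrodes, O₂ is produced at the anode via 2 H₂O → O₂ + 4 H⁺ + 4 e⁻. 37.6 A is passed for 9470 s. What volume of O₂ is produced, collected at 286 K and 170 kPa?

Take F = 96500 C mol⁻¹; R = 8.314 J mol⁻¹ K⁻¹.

12.9 L

Q = I·t = 37.60 A × 9470.0 s = 356100 C.
n(e⁻) = Q/F = 356100 / 96500 = 3.690 mol.
4 electrons are transferred per O₂ molecule, so n(O₂) = 3.690 / 4 = 0.9225 mol.
V = nRT/P = (0.9225 × 8.314 × 286) / (170 × 10³ Pa) = 0.0129 m³ = 12.9 L.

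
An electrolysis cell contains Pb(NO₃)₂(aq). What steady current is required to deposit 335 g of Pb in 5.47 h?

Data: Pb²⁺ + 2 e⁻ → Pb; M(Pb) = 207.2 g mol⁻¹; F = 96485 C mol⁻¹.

n(Pb) = 335 / 207.2 = 1.617 mol.
n(e⁻) = 2 × 1.617 = 3.234 mol.
Q = n(e⁻)·F = 3.234 × 96485 = 312000 C.
I = Q/t = 312000 / 19692 s = 15.8 A.

15.8 A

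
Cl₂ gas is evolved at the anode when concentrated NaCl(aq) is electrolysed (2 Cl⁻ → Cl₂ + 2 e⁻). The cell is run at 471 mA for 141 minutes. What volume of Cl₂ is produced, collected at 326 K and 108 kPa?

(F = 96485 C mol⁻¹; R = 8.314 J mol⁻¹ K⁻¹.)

Q = I·t = 0.4710 A × 8460.0 s = 3985 C.
n(e⁻) = Q/F = 3985 / 96485 = 0.04130 mol.
2 electrons are transferred per Cl₂ molecule, so n(Cl₂) = 0.04130 / 2 = 0.02065 mol.
V = nRT/P = (0.02065 × 8.314 × 326) / (108 × 10³ Pa) = 5.18 × 10⁻⁴ m³ = 0.518 L.

0.518 L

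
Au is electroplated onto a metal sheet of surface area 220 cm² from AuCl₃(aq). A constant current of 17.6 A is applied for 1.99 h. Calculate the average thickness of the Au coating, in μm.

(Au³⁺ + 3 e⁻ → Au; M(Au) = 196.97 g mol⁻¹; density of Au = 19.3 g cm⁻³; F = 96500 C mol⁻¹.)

202 μm

Q = I·t = 17.60 × 7164.0 = 126100 C; n(e⁻) = 1.307 mol.
n(Au) = n(e⁻)/3 = 0.4355 mol, so m = 0.4355 × 196.97 = 85.79 g.
Volume = m/ρ = 85.79 / 19.3 = 4.445 cm³.
Thickness = V/A = 4.445 / 220 = 0.0202 cm = 202 μm.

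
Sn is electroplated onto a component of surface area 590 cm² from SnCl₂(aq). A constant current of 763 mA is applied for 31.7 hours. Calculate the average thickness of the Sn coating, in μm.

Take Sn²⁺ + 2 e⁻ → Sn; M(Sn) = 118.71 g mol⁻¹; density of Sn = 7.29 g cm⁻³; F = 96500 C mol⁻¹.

125 μm

Q = I·t = 0.7630 × 114120 = 87070 C; n(e⁻) = 0.9023 mol.
n(Sn) = n(e⁻)/2 = 0.4512 mol, so m = 0.4512 × 118.71 = 53.56 g.
Volume = m/ρ = 53.56 / 7.29 = 7.347 cm³.
Thickness = V/A = 7.347 / 590 = 0.0125 cm = 125 μm.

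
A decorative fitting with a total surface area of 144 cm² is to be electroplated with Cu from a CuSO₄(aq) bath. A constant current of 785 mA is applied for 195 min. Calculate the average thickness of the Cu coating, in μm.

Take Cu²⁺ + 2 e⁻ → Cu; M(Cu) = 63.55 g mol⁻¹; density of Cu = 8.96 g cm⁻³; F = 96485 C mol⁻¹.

23.4 μm

Q = I·t = 0.7850 × 11700 = 9184 C; n(e⁻) = 0.09519 mol.
n(Cu) = n(e⁻)/2 = 0.04760 mol, so m = 0.04760 × 63.55 = 3.025 g.
Volume = m/ρ = 3.025 / 8.96 = 0.3376 cm³.
Thickness = V/A = 0.3376 / 144 = 0.00234 cm = 23.4 μm.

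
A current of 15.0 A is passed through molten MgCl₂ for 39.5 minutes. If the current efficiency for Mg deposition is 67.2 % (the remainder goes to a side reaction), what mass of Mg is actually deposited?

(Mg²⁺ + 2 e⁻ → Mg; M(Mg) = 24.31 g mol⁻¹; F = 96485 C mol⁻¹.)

Q = I·t = 15.00 × 2370.0 = 35550 C.
n(e⁻) = 35550/96485 = 0.3685 mol; theoretically n(Mg) = 0.3685/2 = 0.1842 mol, m_theo = 4.479 g.
At 67.2 % efficiency, m_actual = 0.672 × 4.479 = 3.01 g.

3.01 g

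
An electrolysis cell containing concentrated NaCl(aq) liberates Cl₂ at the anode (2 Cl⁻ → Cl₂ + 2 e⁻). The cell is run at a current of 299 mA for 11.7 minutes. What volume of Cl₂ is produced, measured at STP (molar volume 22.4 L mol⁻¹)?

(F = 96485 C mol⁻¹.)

0.0244 L

Q = I·t = 0.2990 A × 702.00 s = 209.9 C.
n(e⁻) = Q/F = 209.9 / 96485 = 0.002175 mol.
2 electrons are transferred per Cl₂ molecule, so n(Cl₂) = 0.002175 / 2 = 0.001088 mol.
V = n × V_m = 0.001088 × 22.4 = 0.0244 L.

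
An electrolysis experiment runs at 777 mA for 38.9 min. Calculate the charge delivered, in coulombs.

1810 C

Q = I·t = 0.7770 A × 2334.0 s = 1810 C.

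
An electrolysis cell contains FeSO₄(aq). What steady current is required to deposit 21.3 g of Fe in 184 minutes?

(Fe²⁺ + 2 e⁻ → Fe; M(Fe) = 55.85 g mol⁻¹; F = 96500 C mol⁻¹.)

n(Fe) = 21.3 / 55.85 = 0.3814 mol.
n(e⁻) = 2 × 0.3814 = 0.7628 mol.
Q = n(e⁻)·F = 0.7628 × 96500 = 73610 C.
I = Q/t = 73610 / 11040 s = 6.67 A.

6.67 A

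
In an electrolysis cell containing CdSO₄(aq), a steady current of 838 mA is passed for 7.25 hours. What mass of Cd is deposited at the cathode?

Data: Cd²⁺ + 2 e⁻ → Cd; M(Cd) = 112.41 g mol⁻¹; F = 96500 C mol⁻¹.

12.7 g

Q = I·t = 0.8380 A × 26100 s = 21870 C.
n(e⁻) = Q/F = 21870 / 96500 = 0.2267 mol.
Cd²⁺ + 2 e⁻ → Cd, so n(Cd) = n(e⁻)/2 = 0.1133 mol.
m = n·M = 0.1133 × 112.41 = 12.7 g.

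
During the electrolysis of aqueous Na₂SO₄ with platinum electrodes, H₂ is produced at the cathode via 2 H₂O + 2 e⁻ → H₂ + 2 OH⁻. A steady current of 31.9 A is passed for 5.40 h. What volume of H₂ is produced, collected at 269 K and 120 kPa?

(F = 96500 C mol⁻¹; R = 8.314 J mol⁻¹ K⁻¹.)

Q = I·t = 31.90 A × 19440 s = 620100 C.
n(e⁻) = Q/F = 620100 / 96500 = 6.426 mol.
2 electrons are transferred per H₂ molecule, so n(H₂) = 6.426 / 2 = 3.213 mol.
V = nRT/P = (3.213 × 8.314 × 269) / (120 × 10³ Pa) = 0.0599 m³ = 59.9 L.

59.9 L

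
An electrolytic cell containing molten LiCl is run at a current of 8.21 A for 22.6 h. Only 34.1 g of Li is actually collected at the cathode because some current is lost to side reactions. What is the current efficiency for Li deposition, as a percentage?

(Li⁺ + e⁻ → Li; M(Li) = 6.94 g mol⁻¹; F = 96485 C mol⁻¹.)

Q = I·t = 8.210 × 81360 = 668000 C; n(e⁻) = 668000/96485 = 6.923 mol.
Theoretical n(Li) = n(e⁻)/1 = 6.923 mol, i.e. m_theo = 6.923 × 6.94 = 48.05 g.
Efficiency = m_actual / m_theo = 34.1 / 48.05 = 71.0 %.

71.0 %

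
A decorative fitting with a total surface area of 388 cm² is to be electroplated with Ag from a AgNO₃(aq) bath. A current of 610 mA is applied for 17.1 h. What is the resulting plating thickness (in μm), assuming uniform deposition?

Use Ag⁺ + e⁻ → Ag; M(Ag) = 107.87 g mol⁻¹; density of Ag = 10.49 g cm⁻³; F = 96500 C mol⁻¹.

103 μm

Q = I·t = 0.6100 × 61560 = 37550 C; n(e⁻) = 0.3891 mol.
n(Ag) = n(e⁻)/1 = 0.3891 mol, so m = 0.3891 × 107.87 = 41.98 g.
Volume = m/ρ = 41.98 / 10.49 = 4.002 cm³.
Thickness = V/A = 4.002 / 388 = 0.0103 cm = 103 μm.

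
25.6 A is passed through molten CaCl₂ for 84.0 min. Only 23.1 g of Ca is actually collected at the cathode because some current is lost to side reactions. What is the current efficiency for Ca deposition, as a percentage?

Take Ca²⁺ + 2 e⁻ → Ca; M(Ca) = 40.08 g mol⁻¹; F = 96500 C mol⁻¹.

Q = I·t = 25.60 × 5040.0 = 129000 C; n(e⁻) = 129000/96500 = 1.337 mol.
Theoretical n(Ca) = n(e⁻)/2 = 0.6685 mol, i.e. m_theo = 0.6685 × 40.08 = 26.79 g.
Efficiency = m_actual / m_theo = 23.1 / 26.79 = 86.2 %.

86.2 %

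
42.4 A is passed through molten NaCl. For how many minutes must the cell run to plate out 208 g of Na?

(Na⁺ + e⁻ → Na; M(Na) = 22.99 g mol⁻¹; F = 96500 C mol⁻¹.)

n(Na) = m/M = 208 / 22.99 = 9.047 mol.
Each Na atom requires 1 electron, so n(e⁻) = 1 × 9.047 = 9.047 mol.
Q = n(e⁻)·F = 9.047 × 96500 = 873100 C.
t = Q/I = 873100 / 42.40 A = 20590 s = 343 min.

343 min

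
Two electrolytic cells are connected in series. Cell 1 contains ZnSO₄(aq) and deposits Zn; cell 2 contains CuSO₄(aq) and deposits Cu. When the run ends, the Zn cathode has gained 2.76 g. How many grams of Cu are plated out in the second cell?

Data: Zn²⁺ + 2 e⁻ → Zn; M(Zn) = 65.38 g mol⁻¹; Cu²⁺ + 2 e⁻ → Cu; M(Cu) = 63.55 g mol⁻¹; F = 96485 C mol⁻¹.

2.68 g

n(Zn) = 2.76 / 65.38 = 0.04221 mol.
Since Zn²⁺ + 2 e⁻ → Zn, n(e⁻) passed = 2 × 0.04221 = 0.08443 mol.
Cells in series carry the same charge, so the same 0.08443 mol of electrons passes through cell 2.
Cu²⁺ + 2 e⁻ → Cu, so n(Cu) = 0.08443 / 2 = 0.04221 mol.
m(Cu) = 0.04221 × 63.55 = 2.68 g.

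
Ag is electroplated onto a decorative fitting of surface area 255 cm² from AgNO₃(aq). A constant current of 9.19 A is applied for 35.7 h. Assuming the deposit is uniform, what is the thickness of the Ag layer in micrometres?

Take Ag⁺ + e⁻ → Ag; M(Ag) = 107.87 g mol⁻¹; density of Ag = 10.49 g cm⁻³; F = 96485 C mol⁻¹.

Q = I·t = 9.190 × 128520 = 1181000 C; n(e⁻) = 12.24 mol.
n(Ag) = n(e⁻)/1 = 12.24 mol, so m = 12.24 × 107.87 = 1320 g.
Volume = m/ρ = 1320 / 10.49 = 125.9 cm³.
Thickness = V/A = 125.9 / 255 = 0.494 cm = 4940 μm.

4940 μm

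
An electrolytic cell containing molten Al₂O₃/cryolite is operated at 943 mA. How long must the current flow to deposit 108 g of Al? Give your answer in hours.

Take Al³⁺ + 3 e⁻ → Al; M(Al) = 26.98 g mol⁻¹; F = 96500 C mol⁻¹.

n(Al) = m/M = 108 / 26.98 = 4.003 mol.
Each Al atom requires 3 electrons, so n(e⁻) = 3 × 4.003 = 12.01 mol.
Q = n(e⁻)·F = 12.01 × 96500 = 1159000 C.
t = Q/I = 1159000 / 0.9430 A = 1229000 s = 341 h.

341 h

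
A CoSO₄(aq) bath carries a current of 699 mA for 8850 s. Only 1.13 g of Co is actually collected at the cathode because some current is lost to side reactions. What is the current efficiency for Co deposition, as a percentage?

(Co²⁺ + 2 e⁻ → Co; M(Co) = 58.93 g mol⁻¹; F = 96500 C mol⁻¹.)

59.8 %

Q = I·t = 0.6990 × 8850.0 = 6186 C; n(e⁻) = 6186/96500 = 0.06411 mol.
Theoretical n(Co) = n(e⁻)/2 = 0.03205 mol, i.e. m_theo = 0.03205 × 58.93 = 1.889 g.
Efficiency = m_actual / m_theo = 1.13 / 1.889 = 59.8 %.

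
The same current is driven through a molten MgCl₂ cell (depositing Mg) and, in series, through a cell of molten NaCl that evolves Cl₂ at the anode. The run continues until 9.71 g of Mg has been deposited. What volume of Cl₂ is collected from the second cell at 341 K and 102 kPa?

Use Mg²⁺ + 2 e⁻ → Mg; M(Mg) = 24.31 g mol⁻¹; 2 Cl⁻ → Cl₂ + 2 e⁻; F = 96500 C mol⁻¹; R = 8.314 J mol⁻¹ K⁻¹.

n(Mg) = 9.71 / 24.31 = 0.3994 mol, so n(e⁻) = 2 × 0.3994 = 0.7988 mol.
The cells are in series, so the same 0.7988 mol of electrons passes through the second cell.
2 Cl⁻ → Cl₂ + 2 e⁻ — 2 mol e⁻ per mol Cl₂, so n(Cl₂) = 0.7988/2 = 0.3994 mol.
V = nRT/P = (0.3994 × 8.314 × 341) / (102 × 10³) = 0.0111 m³ = 11.1 L.

11.1 L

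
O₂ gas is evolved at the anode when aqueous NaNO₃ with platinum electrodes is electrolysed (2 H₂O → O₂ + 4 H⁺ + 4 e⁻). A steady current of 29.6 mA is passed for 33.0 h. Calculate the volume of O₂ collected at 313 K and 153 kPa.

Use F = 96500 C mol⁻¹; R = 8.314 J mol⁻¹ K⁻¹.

Q = I·t = 0.02960 A × 118800 s = 3516 C.
n(e⁻) = Q/F = 3516 / 96500 = 0.03644 mol.
4 electrons are transferred per O₂ molecule, so n(O₂) = 0.03644 / 4 = 0.009110 mol.
V = nRT/P = (0.009110 × 8.314 × 313) / (153 × 10³ Pa) = 1.55 × 10⁻⁴ m³ = 0.155 L.

0.155 L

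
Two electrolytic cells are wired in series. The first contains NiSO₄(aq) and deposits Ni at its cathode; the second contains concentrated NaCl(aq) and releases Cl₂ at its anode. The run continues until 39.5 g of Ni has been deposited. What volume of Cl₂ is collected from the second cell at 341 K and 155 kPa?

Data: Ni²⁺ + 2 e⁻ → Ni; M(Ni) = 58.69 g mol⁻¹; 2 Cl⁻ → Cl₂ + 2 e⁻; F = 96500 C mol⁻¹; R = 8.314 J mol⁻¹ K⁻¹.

n(Ni) = 39.5 / 58.69 = 0.6730 mol, so n(e⁻) = 2 × 0.6730 = 1.346 mol.
The cells are in series, so the same 1.346 mol of electrons passes through the second cell.
2 Cl⁻ → Cl₂ + 2 e⁻ — 2 mol e⁻ per mol Cl₂, so n(Cl₂) = 1.346/2 = 0.6730 mol.
V = nRT/P = (0.6730 × 8.314 × 341) / (155 × 10³) = 0.0123 m³ = 12.3 L.

12.3 L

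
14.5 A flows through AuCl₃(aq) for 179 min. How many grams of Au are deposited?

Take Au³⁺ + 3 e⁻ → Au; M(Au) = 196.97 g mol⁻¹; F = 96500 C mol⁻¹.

Q = I·t = 14.50 A × 10740 s = 155700 C.
n(e⁻) = Q/F = 155700 / 96500 = 1.614 mol.
Au³⁺ + 3 e⁻ → Au, so n(Au) = n(e⁻)/3 = 0.5379 mol.
m = n·M = 0.5379 × 196.97 = 106 g.

106 g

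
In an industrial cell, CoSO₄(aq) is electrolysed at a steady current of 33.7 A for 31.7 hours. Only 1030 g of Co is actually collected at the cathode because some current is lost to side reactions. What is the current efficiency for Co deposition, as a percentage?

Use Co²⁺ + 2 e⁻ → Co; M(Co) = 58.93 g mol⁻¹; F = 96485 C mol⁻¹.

87.7 %

Q = I·t = 33.70 × 114120 = 3846000 C; n(e⁻) = 3846000/96485 = 39.86 mol.
Theoretical n(Co) = n(e⁻)/2 = 19.93 mol, i.e. m_theo = 19.93 × 58.93 = 1174 g.
Efficiency = m_actual / m_theo = 1030 / 1174 = 87.7 %.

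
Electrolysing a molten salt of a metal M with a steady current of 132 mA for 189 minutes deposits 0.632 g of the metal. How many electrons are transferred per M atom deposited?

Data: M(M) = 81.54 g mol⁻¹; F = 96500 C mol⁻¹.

2

Q = I·t = 0.1320 A × 11340 s = 1497 C, so n(e⁻) = 1497/96500 = 0.01551 mol.
n(M) deposited = 0.632 / 81.54 = 0.007751 mol.
Electrons per atom = n(e⁻)/n(M) = 0.01551 / 0.007751 = 2.00 ≈ 2, so the ion is M²⁺.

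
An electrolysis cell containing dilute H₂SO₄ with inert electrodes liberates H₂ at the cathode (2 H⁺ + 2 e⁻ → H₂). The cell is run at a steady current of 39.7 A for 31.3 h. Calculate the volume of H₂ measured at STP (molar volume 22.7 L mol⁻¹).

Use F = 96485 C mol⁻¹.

Q = I·t = 39.70 A × 112680 s = 4473000 C.
n(e⁻) = Q/F = 4473000 / 96485 = 46.36 mol.
2 electrons are transferred per H₂ molecule, so n(H₂) = 46.36 / 2 = 23.18 mol.
V = n × V_m = 23.18 × 22.7 = 526 L.

526 L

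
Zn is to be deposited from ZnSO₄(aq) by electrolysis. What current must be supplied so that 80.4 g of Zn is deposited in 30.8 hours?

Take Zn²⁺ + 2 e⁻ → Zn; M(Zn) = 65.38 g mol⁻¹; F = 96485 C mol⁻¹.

2.14 A

n(Zn) = 80.4 / 65.38 = 1.230 mol.
n(e⁻) = 2 × 1.230 = 2.459 mol.
Q = n(e⁻)·F = 2.459 × 96485 = 237300 C.
I = Q/t = 237300 / 110880 s = 2.14 A.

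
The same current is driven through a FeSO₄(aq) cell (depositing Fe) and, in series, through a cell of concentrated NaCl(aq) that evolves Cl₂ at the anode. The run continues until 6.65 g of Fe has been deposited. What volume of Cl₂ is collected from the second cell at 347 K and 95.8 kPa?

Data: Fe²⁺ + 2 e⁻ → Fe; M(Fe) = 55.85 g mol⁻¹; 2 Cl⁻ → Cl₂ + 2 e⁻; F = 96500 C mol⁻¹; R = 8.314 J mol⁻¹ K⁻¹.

n(Fe) = 6.65 / 55.85 = 0.1191 mol, so n(e⁻) = 2 × 0.1191 = 0.2381 mol.
The cells are in series, so the same 0.2381 mol of electrons passes through the second cell.
2 Cl⁻ → Cl₂ + 2 e⁻ — 2 mol e⁻ per mol Cl₂, so n(Cl₂) = 0.2381/2 = 0.1191 mol.
V = nRT/P = (0.1191 × 8.314 × 347) / (95.8 × 10³) = 0.00359 m³ = 3.59 L.

3.59 L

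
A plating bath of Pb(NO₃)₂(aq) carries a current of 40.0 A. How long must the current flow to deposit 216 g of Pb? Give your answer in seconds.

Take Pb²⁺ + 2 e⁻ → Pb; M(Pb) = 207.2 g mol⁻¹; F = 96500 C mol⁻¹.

n(Pb) = m/M = 216 / 207.2 = 1.042 mol.
Each Pb atom requires 2 electrons, so n(e⁻) = 2 × 1.042 = 2.085 mol.
Q = n(e⁻)·F = 2.085 × 96500 = 201200 C.
t = Q/I = 201200 / 40.00 A = 5030 s.

5030 s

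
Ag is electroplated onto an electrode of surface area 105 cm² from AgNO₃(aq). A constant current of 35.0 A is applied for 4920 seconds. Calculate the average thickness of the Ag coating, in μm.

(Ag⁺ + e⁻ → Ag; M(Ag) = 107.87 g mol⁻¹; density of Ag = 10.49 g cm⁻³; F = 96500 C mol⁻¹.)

1750 μm

Q = I·t = 35.00 × 4920.0 = 172200 C; n(e⁻) = 1.784 mol.
n(Ag) = n(e⁻)/1 = 1.784 mol, so m = 1.784 × 107.87 = 192.5 g.
Volume = m/ρ = 192.5 / 10.49 = 18.35 cm³.
Thickness = V/A = 18.35 / 105 = 0.175 cm = 1750 μm.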